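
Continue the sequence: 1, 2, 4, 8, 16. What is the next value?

Ratios: 2 / 1 = 2.0
This is a geometric sequence with common ratio r = 2.
Next term = 16 * 2 = 32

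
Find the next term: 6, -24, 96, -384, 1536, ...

Ratios: -24 / 6 = -4.0
This is a geometric sequence with common ratio r = -4.
Next term = 1536 * -4 = -6144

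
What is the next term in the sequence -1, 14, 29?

Differences: 14 - -1 = 15
This is an arithmetic sequence with common difference d = 15.
Next term = 29 + 15 = 44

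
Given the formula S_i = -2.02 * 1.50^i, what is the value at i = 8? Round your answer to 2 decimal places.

S_8 = -2.02 * 1.5^8 ≈ -2.02 * 25.6289 ≈ -51.77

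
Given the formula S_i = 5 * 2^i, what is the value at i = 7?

S_7 = 5 * 2^7 = 5 * 128 = 640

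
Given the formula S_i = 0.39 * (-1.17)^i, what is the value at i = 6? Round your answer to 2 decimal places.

S_6 = 0.39 * (-1.17)^6 ≈ 0.39 * 2.5652 ≈ 1.0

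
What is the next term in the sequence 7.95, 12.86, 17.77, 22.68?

Differences: 12.86 - 7.95 = 4.91
This is an arithmetic sequence with common difference d = 4.91.
Next term = 22.68 + 4.91 = 27.59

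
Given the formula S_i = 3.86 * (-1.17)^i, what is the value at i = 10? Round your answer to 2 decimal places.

S_10 = 3.86 * (-1.17)^10 ≈ 3.86 * 4.8068 ≈ 18.55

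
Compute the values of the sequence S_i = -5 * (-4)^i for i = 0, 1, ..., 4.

This is a geometric sequence.
i=0: S_0 = -5 * (-4)^0 = -5
i=1: S_1 = -5 * (-4)^1 = 20
i=2: S_2 = -5 * (-4)^2 = -80
i=3: S_3 = -5 * (-4)^3 = 320
i=4: S_4 = -5 * (-4)^4 = -1280
The first 5 terms are: [-5, 20, -80, 320, -1280]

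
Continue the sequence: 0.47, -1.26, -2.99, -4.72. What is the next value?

Differences: -1.26 - 0.47 = -1.73
This is an arithmetic sequence with common difference d = -1.73.
Next term = -4.72 + -1.73 = -6.45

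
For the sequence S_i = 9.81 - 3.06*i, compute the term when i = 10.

S_10 = 9.81 + -3.06*10 = 9.81 + -30.6 = -20.79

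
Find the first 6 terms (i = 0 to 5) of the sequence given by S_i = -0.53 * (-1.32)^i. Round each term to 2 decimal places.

This is a geometric sequence.
i=0: S_0 = -0.53 * (-1.32)^0 = -0.53
i=1: S_1 = -0.53 * (-1.32)^1 ≈ 0.7
i=2: S_2 = -0.53 * (-1.32)^2 ≈ -0.92
i=3: S_3 = -0.53 * (-1.32)^3 ≈ 1.22
i=4: S_4 = -0.53 * (-1.32)^4 ≈ -1.61
i=5: S_5 = -0.53 * (-1.32)^5 ≈ 2.12
The first 6 terms are: [-0.53, 0.7, -0.92, 1.22, -1.61, 2.12]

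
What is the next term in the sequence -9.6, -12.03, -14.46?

Differences: -12.03 - -9.6 = -2.43
This is an arithmetic sequence with common difference d = -2.43.
Next term = -14.46 + -2.43 = -16.89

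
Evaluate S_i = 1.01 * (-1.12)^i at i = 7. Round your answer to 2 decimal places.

S_7 = 1.01 * (-1.12)^7 ≈ 1.01 * -2.2107 ≈ -2.23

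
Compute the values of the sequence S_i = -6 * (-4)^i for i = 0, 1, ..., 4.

This is a geometric sequence.
i=0: S_0 = -6 * (-4)^0 = -6
i=1: S_1 = -6 * (-4)^1 = 24
i=2: S_2 = -6 * (-4)^2 = -96
i=3: S_3 = -6 * (-4)^3 = 384
i=4: S_4 = -6 * (-4)^4 = -1536
The first 5 terms are: [-6, 24, -96, 384, -1536]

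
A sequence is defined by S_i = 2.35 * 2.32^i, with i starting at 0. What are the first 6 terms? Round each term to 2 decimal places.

This is a geometric sequence.
i=0: S_0 = 2.35 * 2.32^0 = 2.35
i=1: S_1 = 2.35 * 2.32^1 ≈ 5.45
i=2: S_2 = 2.35 * 2.32^2 ≈ 12.65
i=3: S_3 = 2.35 * 2.32^3 ≈ 29.34
i=4: S_4 = 2.35 * 2.32^4 ≈ 68.08
i=5: S_5 = 2.35 * 2.32^5 ≈ 157.95
The first 6 terms are: [2.35, 5.45, 12.65, 29.34, 68.08, 157.95]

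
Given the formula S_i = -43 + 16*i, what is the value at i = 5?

S_5 = -43 + 16*5 = -43 + 80 = 37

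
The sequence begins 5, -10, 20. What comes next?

Ratios: -10 / 5 = -2.0
This is a geometric sequence with common ratio r = -2.
Next term = 20 * -2 = -40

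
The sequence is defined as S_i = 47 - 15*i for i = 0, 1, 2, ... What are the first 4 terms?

This is an arithmetic sequence.
i=0: S_0 = 47 + -15*0 = 47
i=1: S_1 = 47 + -15*1 = 32
i=2: S_2 = 47 + -15*2 = 17
i=3: S_3 = 47 + -15*3 = 2
The first 4 terms are: [47, 32, 17, 2]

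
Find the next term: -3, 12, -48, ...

Ratios: 12 / -3 = -4.0
This is a geometric sequence with common ratio r = -4.
Next term = -48 * -4 = 192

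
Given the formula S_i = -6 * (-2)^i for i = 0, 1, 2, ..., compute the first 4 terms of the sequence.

This is a geometric sequence.
i=0: S_0 = -6 * (-2)^0 = -6
i=1: S_1 = -6 * (-2)^1 = 12
i=2: S_2 = -6 * (-2)^2 = -24
i=3: S_3 = -6 * (-2)^3 = 48
The first 4 terms are: [-6, 12, -24, 48]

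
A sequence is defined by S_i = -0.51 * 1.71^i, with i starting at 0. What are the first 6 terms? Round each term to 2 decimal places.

This is a geometric sequence.
i=0: S_0 = -0.51 * 1.71^0 = -0.51
i=1: S_1 = -0.51 * 1.71^1 ≈ -0.87
i=2: S_2 = -0.51 * 1.71^2 ≈ -1.49
i=3: S_3 = -0.51 * 1.71^3 ≈ -2.55
i=4: S_4 = -0.51 * 1.71^4 ≈ -4.36
i=5: S_5 = -0.51 * 1.71^5 ≈ -7.46
The first 6 terms are: [-0.51, -0.87, -1.49, -2.55, -4.36, -7.46]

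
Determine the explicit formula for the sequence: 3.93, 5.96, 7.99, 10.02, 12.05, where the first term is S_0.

Check differences: 5.96 - 3.93 = 2.03
7.99 - 5.96 = 2.03
Common difference d = 2.03.
First term a = 3.93.
Formula: S_i = 3.93 + 2.03*i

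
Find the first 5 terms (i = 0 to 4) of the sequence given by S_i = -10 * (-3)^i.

This is a geometric sequence.
i=0: S_0 = -10 * (-3)^0 = -10
i=1: S_1 = -10 * (-3)^1 = 30
i=2: S_2 = -10 * (-3)^2 = -90
i=3: S_3 = -10 * (-3)^3 = 270
i=4: S_4 = -10 * (-3)^4 = -810
The first 5 terms are: [-10, 30, -90, 270, -810]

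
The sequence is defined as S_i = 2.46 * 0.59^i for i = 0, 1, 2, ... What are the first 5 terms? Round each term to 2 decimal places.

This is a geometric sequence.
i=0: S_0 = 2.46 * 0.59^0 = 2.46
i=1: S_1 = 2.46 * 0.59^1 ≈ 1.45
i=2: S_2 = 2.46 * 0.59^2 ≈ 0.86
i=3: S_3 = 2.46 * 0.59^3 ≈ 0.51
i=4: S_4 = 2.46 * 0.59^4 ≈ 0.3
The first 5 terms are: [2.46, 1.45, 0.86, 0.51, 0.3]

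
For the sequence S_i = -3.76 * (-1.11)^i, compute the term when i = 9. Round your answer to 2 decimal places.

S_9 = -3.76 * (-1.11)^9 ≈ -3.76 * -2.558 ≈ 9.62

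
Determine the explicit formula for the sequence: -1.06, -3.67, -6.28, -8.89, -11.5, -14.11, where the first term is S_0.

Check differences: -3.67 - -1.06 = -2.61
-6.28 - -3.67 = -2.61
Common difference d = -2.61.
First term a = -1.06.
Formula: S_i = -1.06 - 2.61*i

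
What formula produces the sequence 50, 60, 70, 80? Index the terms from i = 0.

Check differences: 60 - 50 = 10
70 - 60 = 10
Common difference d = 10.
First term a = 50.
Formula: S_i = 50 + 10*i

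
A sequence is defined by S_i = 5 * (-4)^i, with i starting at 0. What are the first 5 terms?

This is a geometric sequence.
i=0: S_0 = 5 * (-4)^0 = 5
i=1: S_1 = 5 * (-4)^1 = -20
i=2: S_2 = 5 * (-4)^2 = 80
i=3: S_3 = 5 * (-4)^3 = -320
i=4: S_4 = 5 * (-4)^4 = 1280
The first 5 terms are: [5, -20, 80, -320, 1280]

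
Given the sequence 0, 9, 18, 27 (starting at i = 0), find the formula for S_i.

Check differences: 9 - 0 = 9
18 - 9 = 9
Common difference d = 9.
First term a = 0.
Formula: S_i = 0 + 9*i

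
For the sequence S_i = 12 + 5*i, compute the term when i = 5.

S_5 = 12 + 5*5 = 12 + 25 = 37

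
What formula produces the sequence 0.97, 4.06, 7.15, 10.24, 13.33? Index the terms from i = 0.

Check differences: 4.06 - 0.97 = 3.09
7.15 - 4.06 = 3.09
Common difference d = 3.09.
First term a = 0.97.
Formula: S_i = 0.97 + 3.09*i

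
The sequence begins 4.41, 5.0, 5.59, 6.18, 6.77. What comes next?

Differences: 5.0 - 4.41 = 0.59
This is an arithmetic sequence with common difference d = 0.59.
Next term = 6.77 + 0.59 = 7.36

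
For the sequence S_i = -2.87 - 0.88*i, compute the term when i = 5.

S_5 = -2.87 + -0.88*5 = -2.87 + -4.4 = -7.27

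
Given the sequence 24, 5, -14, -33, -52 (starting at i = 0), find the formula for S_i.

Check differences: 5 - 24 = -19
-14 - 5 = -19
Common difference d = -19.
First term a = 24.
Formula: S_i = 24 - 19*i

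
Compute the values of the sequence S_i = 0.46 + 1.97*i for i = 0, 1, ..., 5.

This is an arithmetic sequence.
i=0: S_0 = 0.46 + 1.97*0 = 0.46
i=1: S_1 = 0.46 + 1.97*1 = 2.43
i=2: S_2 = 0.46 + 1.97*2 = 4.4
i=3: S_3 = 0.46 + 1.97*3 = 6.37
i=4: S_4 = 0.46 + 1.97*4 = 8.34
i=5: S_5 = 0.46 + 1.97*5 = 10.31
The first 6 terms are: [0.46, 2.43, 4.4, 6.37, 8.34, 10.31]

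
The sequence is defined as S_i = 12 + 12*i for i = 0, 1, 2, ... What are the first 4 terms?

This is an arithmetic sequence.
i=0: S_0 = 12 + 12*0 = 12
i=1: S_1 = 12 + 12*1 = 24
i=2: S_2 = 12 + 12*2 = 36
i=3: S_3 = 12 + 12*3 = 48
The first 4 terms are: [12, 24, 36, 48]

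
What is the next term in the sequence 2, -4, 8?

Ratios: -4 / 2 = -2.0
This is a geometric sequence with common ratio r = -2.
Next term = 8 * -2 = -16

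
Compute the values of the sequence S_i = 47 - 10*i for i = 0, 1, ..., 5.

This is an arithmetic sequence.
i=0: S_0 = 47 + -10*0 = 47
i=1: S_1 = 47 + -10*1 = 37
i=2: S_2 = 47 + -10*2 = 27
i=3: S_3 = 47 + -10*3 = 17
i=4: S_4 = 47 + -10*4 = 7
i=5: S_5 = 47 + -10*5 = -3
The first 6 terms are: [47, 37, 27, 17, 7, -3]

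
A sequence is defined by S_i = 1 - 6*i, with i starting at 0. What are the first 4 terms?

This is an arithmetic sequence.
i=0: S_0 = 1 + -6*0 = 1
i=1: S_1 = 1 + -6*1 = -5
i=2: S_2 = 1 + -6*2 = -11
i=3: S_3 = 1 + -6*3 = -17
The first 4 terms are: [1, -5, -11, -17]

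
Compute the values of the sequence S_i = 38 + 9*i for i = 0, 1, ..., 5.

This is an arithmetic sequence.
i=0: S_0 = 38 + 9*0 = 38
i=1: S_1 = 38 + 9*1 = 47
i=2: S_2 = 38 + 9*2 = 56
i=3: S_3 = 38 + 9*3 = 65
i=4: S_4 = 38 + 9*4 = 74
i=5: S_5 = 38 + 9*5 = 83
The first 6 terms are: [38, 47, 56, 65, 74, 83]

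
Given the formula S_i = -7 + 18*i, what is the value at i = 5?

S_5 = -7 + 18*5 = -7 + 90 = 83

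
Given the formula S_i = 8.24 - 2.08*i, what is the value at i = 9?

S_9 = 8.24 + -2.08*9 = 8.24 + -18.72 = -10.48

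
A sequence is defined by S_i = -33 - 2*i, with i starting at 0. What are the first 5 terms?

This is an arithmetic sequence.
i=0: S_0 = -33 + -2*0 = -33
i=1: S_1 = -33 + -2*1 = -35
i=2: S_2 = -33 + -2*2 = -37
i=3: S_3 = -33 + -2*3 = -39
i=4: S_4 = -33 + -2*4 = -41
The first 5 terms are: [-33, -35, -37, -39, -41]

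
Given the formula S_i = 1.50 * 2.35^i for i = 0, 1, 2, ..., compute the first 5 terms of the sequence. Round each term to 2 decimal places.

This is a geometric sequence.
i=0: S_0 = 1.5 * 2.35^0 = 1.5
i=1: S_1 = 1.5 * 2.35^1 ≈ 3.53
i=2: S_2 = 1.5 * 2.35^2 ≈ 8.28
i=3: S_3 = 1.5 * 2.35^3 ≈ 19.47
i=4: S_4 = 1.5 * 2.35^4 ≈ 45.75
The first 5 terms are: [1.5, 3.53, 8.28, 19.47, 45.75]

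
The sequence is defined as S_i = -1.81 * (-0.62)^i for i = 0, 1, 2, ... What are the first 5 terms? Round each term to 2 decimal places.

This is a geometric sequence.
i=0: S_0 = -1.81 * (-0.62)^0 = -1.81
i=1: S_1 = -1.81 * (-0.62)^1 ≈ 1.12
i=2: S_2 = -1.81 * (-0.62)^2 ≈ -0.7
i=3: S_3 = -1.81 * (-0.62)^3 ≈ 0.43
i=4: S_4 = -1.81 * (-0.62)^4 ≈ -0.27
The first 5 terms are: [-1.81, 1.12, -0.7, 0.43, -0.27]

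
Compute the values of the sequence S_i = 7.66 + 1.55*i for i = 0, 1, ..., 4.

This is an arithmetic sequence.
i=0: S_0 = 7.66 + 1.55*0 = 7.66
i=1: S_1 = 7.66 + 1.55*1 = 9.21
i=2: S_2 = 7.66 + 1.55*2 = 10.76
i=3: S_3 = 7.66 + 1.55*3 = 12.31
i=4: S_4 = 7.66 + 1.55*4 = 13.86
The first 5 terms are: [7.66, 9.21, 10.76, 12.31, 13.86]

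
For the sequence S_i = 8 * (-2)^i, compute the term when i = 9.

S_9 = 8 * (-2)^9 = 8 * -512 = -4096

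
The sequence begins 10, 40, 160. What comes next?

Ratios: 40 / 10 = 4.0
This is a geometric sequence with common ratio r = 4.
Next term = 160 * 4 = 640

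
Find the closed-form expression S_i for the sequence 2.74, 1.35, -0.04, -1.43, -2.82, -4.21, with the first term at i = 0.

Check differences: 1.35 - 2.74 = -1.39
-0.04 - 1.35 = -1.39
Common difference d = -1.39.
First term a = 2.74.
Formula: S_i = 2.74 - 1.39*i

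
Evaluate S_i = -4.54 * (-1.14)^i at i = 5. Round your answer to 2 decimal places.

S_5 = -4.54 * (-1.14)^5 ≈ -4.54 * -1.9254 ≈ 8.74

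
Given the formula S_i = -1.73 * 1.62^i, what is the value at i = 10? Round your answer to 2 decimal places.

S_10 = -1.73 * 1.62^10 ≈ -1.73 * 124.4945 ≈ -215.38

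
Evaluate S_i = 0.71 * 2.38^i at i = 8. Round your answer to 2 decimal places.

S_8 = 0.71 * 2.38^8 ≈ 0.71 * 1029.4746 ≈ 730.93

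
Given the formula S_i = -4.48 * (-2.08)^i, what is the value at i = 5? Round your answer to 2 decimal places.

S_5 = -4.48 * (-2.08)^5 ≈ -4.48 * -38.9329 ≈ 174.42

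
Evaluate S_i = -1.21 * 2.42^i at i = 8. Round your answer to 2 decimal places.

S_8 = -1.21 * 2.42^8 ≈ -1.21 * 1176.3131 ≈ -1423.34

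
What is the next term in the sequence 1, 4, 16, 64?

Ratios: 4 / 1 = 4.0
This is a geometric sequence with common ratio r = 4.
Next term = 64 * 4 = 256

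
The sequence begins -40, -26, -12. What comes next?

Differences: -26 - -40 = 14
This is an arithmetic sequence with common difference d = 14.
Next term = -12 + 14 = 2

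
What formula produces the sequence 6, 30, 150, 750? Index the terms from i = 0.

Check ratios: 30 / 6 = 5.0
Common ratio r = 5.
First term a = 6.
Formula: S_i = 6 * 5^i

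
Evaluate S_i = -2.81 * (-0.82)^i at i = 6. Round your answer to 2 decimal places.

S_6 = -2.81 * (-0.82)^6 ≈ -2.81 * 0.304 ≈ -0.85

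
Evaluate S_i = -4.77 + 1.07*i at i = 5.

S_5 = -4.77 + 1.07*5 = -4.77 + 5.35 = 0.58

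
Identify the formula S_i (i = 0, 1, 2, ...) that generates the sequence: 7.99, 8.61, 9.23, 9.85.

Check differences: 8.61 - 7.99 = 0.62
9.23 - 8.61 = 0.62
Common difference d = 0.62.
First term a = 7.99.
Formula: S_i = 7.99 + 0.62*i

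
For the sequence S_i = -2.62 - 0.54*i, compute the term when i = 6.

S_6 = -2.62 + -0.54*6 = -2.62 + -3.24 = -5.86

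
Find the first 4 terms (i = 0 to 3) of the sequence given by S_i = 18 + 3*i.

This is an arithmetic sequence.
i=0: S_0 = 18 + 3*0 = 18
i=1: S_1 = 18 + 3*1 = 21
i=2: S_2 = 18 + 3*2 = 24
i=3: S_3 = 18 + 3*3 = 27
The first 4 terms are: [18, 21, 24, 27]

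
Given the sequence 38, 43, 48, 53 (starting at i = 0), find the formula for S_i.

Check differences: 43 - 38 = 5
48 - 43 = 5
Common difference d = 5.
First term a = 38.
Formula: S_i = 38 + 5*i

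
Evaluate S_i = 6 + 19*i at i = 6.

S_6 = 6 + 19*6 = 6 + 114 = 120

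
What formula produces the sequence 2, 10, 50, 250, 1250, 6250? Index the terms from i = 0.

Check ratios: 10 / 2 = 5.0
Common ratio r = 5.
First term a = 2.
Formula: S_i = 2 * 5^i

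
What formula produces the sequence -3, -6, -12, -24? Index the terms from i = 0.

Check ratios: -6 / -3 = 2.0
Common ratio r = 2.
First term a = -3.
Formula: S_i = -3 * 2^i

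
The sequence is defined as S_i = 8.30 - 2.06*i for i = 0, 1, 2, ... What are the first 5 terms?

This is an arithmetic sequence.
i=0: S_0 = 8.3 + -2.06*0 = 8.3
i=1: S_1 = 8.3 + -2.06*1 = 6.24
i=2: S_2 = 8.3 + -2.06*2 = 4.18
i=3: S_3 = 8.3 + -2.06*3 = 2.12
i=4: S_4 = 8.3 + -2.06*4 = 0.06
The first 5 terms are: [8.3, 6.24, 4.18, 2.12, 0.06]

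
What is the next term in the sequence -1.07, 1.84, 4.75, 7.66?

Differences: 1.84 - -1.07 = 2.91
This is an arithmetic sequence with common difference d = 2.91.
Next term = 7.66 + 2.91 = 10.57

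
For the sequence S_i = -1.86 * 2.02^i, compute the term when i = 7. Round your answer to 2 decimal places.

S_7 = -1.86 * 2.02^7 ≈ -1.86 * 137.2333 ≈ -255.25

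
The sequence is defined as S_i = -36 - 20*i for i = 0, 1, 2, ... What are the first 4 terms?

This is an arithmetic sequence.
i=0: S_0 = -36 + -20*0 = -36
i=1: S_1 = -36 + -20*1 = -56
i=2: S_2 = -36 + -20*2 = -76
i=3: S_3 = -36 + -20*3 = -96
The first 4 terms are: [-36, -56, -76, -96]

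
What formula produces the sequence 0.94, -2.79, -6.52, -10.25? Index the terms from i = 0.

Check differences: -2.79 - 0.94 = -3.73
-6.52 - -2.79 = -3.73
Common difference d = -3.73.
First term a = 0.94.
Formula: S_i = 0.94 - 3.73*i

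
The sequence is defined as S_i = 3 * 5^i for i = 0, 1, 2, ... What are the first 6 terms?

This is a geometric sequence.
i=0: S_0 = 3 * 5^0 = 3
i=1: S_1 = 3 * 5^1 = 15
i=2: S_2 = 3 * 5^2 = 75
i=3: S_3 = 3 * 5^3 = 375
i=4: S_4 = 3 * 5^4 = 1875
i=5: S_5 = 3 * 5^5 = 9375
The first 6 terms are: [3, 15, 75, 375, 1875, 9375]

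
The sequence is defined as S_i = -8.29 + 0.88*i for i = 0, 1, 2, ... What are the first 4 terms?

This is an arithmetic sequence.
i=0: S_0 = -8.29 + 0.88*0 = -8.29
i=1: S_1 = -8.29 + 0.88*1 = -7.41
i=2: S_2 = -8.29 + 0.88*2 = -6.53
i=3: S_3 = -8.29 + 0.88*3 = -5.65
The first 4 terms are: [-8.29, -7.41, -6.53, -5.65]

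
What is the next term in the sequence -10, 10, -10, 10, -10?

Ratios: 10 / -10 = -1.0
This is a geometric sequence with common ratio r = -1.
Next term = -10 * -1 = 10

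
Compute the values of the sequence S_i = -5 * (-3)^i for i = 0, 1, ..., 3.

This is a geometric sequence.
i=0: S_0 = -5 * (-3)^0 = -5
i=1: S_1 = -5 * (-3)^1 = 15
i=2: S_2 = -5 * (-3)^2 = -45
i=3: S_3 = -5 * (-3)^3 = 135
The first 4 terms are: [-5, 15, -45, 135]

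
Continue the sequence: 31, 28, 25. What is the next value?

Differences: 28 - 31 = -3
This is an arithmetic sequence with common difference d = -3.
Next term = 25 + -3 = 22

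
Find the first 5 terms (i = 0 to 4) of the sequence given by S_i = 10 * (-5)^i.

This is a geometric sequence.
i=0: S_0 = 10 * (-5)^0 = 10
i=1: S_1 = 10 * (-5)^1 = -50
i=2: S_2 = 10 * (-5)^2 = 250
i=3: S_3 = 10 * (-5)^3 = -1250
i=4: S_4 = 10 * (-5)^4 = 6250
The first 5 terms are: [10, -50, 250, -1250, 6250]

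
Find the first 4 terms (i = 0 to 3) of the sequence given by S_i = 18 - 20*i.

This is an arithmetic sequence.
i=0: S_0 = 18 + -20*0 = 18
i=1: S_1 = 18 + -20*1 = -2
i=2: S_2 = 18 + -20*2 = -22
i=3: S_3 = 18 + -20*3 = -42
The first 4 terms are: [18, -2, -22, -42]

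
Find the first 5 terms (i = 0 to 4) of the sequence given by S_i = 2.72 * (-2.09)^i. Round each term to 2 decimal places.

This is a geometric sequence.
i=0: S_0 = 2.72 * (-2.09)^0 = 2.72
i=1: S_1 = 2.72 * (-2.09)^1 ≈ -5.68
i=2: S_2 = 2.72 * (-2.09)^2 ≈ 11.88
i=3: S_3 = 2.72 * (-2.09)^3 ≈ -24.83
i=4: S_4 = 2.72 * (-2.09)^4 ≈ 51.9
The first 5 terms are: [2.72, -5.68, 11.88, -24.83, 51.9]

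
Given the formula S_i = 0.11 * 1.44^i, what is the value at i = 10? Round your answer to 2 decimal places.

S_10 = 0.11 * 1.44^10 ≈ 0.11 * 38.3376 ≈ 4.22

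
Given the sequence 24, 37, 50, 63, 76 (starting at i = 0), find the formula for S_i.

Check differences: 37 - 24 = 13
50 - 37 = 13
Common difference d = 13.
First term a = 24.
Formula: S_i = 24 + 13*i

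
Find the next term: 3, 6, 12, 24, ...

Ratios: 6 / 3 = 2.0
This is a geometric sequence with common ratio r = 2.
Next term = 24 * 2 = 48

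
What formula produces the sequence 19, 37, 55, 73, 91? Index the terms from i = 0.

Check differences: 37 - 19 = 18
55 - 37 = 18
Common difference d = 18.
First term a = 19.
Formula: S_i = 19 + 18*i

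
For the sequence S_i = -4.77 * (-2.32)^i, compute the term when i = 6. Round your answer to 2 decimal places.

S_6 = -4.77 * (-2.32)^6 ≈ -4.77 * 155.9294 ≈ -743.78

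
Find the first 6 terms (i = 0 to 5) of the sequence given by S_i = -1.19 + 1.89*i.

This is an arithmetic sequence.
i=0: S_0 = -1.19 + 1.89*0 = -1.19
i=1: S_1 = -1.19 + 1.89*1 = 0.7
i=2: S_2 = -1.19 + 1.89*2 = 2.59
i=3: S_3 = -1.19 + 1.89*3 = 4.48
i=4: S_4 = -1.19 + 1.89*4 = 6.37
i=5: S_5 = -1.19 + 1.89*5 = 8.26
The first 6 terms are: [-1.19, 0.7, 2.59, 4.48, 6.37, 8.26]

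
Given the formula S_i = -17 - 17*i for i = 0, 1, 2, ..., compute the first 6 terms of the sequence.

This is an arithmetic sequence.
i=0: S_0 = -17 + -17*0 = -17
i=1: S_1 = -17 + -17*1 = -34
i=2: S_2 = -17 + -17*2 = -51
i=3: S_3 = -17 + -17*3 = -68
i=4: S_4 = -17 + -17*4 = -85
i=5: S_5 = -17 + -17*5 = -102
The first 6 terms are: [-17, -34, -51, -68, -85, -102]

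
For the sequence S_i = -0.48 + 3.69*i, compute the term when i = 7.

S_7 = -0.48 + 3.69*7 = -0.48 + 25.83 = 25.35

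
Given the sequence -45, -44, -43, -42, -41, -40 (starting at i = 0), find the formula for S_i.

Check differences: -44 - -45 = 1
-43 - -44 = 1
Common difference d = 1.
First term a = -45.
Formula: S_i = -45 + 1*i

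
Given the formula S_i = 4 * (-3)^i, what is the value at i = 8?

S_8 = 4 * (-3)^8 = 4 * 6561 = 26244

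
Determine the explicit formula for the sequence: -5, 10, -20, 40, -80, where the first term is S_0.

Check ratios: 10 / -5 = -2.0
Common ratio r = -2.
First term a = -5.
Formula: S_i = -5 * (-2)^i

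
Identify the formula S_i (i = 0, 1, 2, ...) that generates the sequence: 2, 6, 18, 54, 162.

Check ratios: 6 / 2 = 3.0
Common ratio r = 3.
First term a = 2.
Formula: S_i = 2 * 3^i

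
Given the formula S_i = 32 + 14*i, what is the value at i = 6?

S_6 = 32 + 14*6 = 32 + 84 = 116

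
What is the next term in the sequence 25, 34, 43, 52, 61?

Differences: 34 - 25 = 9
This is an arithmetic sequence with common difference d = 9.
Next term = 61 + 9 = 70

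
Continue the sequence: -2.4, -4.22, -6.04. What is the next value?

Differences: -4.22 - -2.4 = -1.82
This is an arithmetic sequence with common difference d = -1.82.
Next term = -6.04 + -1.82 = -7.86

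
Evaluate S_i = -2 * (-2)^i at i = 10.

S_10 = -2 * (-2)^10 = -2 * 1024 = -2048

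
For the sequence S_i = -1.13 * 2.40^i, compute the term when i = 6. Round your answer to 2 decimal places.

S_6 = -1.13 * 2.4^6 ≈ -1.13 * 191.103 ≈ -215.95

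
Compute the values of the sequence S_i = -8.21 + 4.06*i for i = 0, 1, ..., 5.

This is an arithmetic sequence.
i=0: S_0 = -8.21 + 4.06*0 = -8.21
i=1: S_1 = -8.21 + 4.06*1 = -4.15
i=2: S_2 = -8.21 + 4.06*2 = -0.09
i=3: S_3 = -8.21 + 4.06*3 = 3.97
i=4: S_4 = -8.21 + 4.06*4 = 8.03
i=5: S_5 = -8.21 + 4.06*5 = 12.09
The first 6 terms are: [-8.21, -4.15, -0.09, 3.97, 8.03, 12.09]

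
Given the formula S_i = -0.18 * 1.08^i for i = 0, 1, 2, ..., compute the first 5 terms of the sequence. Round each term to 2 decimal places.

This is a geometric sequence.
i=0: S_0 = -0.18 * 1.08^0 = -0.18
i=1: S_1 = -0.18 * 1.08^1 ≈ -0.19
i=2: S_2 = -0.18 * 1.08^2 ≈ -0.21
i=3: S_3 = -0.18 * 1.08^3 ≈ -0.23
i=4: S_4 = -0.18 * 1.08^4 ≈ -0.24
The first 5 terms are: [-0.18, -0.19, -0.21, -0.23, -0.24]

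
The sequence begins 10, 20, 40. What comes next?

Ratios: 20 / 10 = 2.0
This is a geometric sequence with common ratio r = 2.
Next term = 40 * 2 = 80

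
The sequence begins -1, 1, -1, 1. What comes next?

Ratios: 1 / -1 = -1.0
This is a geometric sequence with common ratio r = -1.
Next term = 1 * -1 = -1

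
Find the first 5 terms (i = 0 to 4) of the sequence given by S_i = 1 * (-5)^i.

This is a geometric sequence.
i=0: S_0 = 1 * (-5)^0 = 1
i=1: S_1 = 1 * (-5)^1 = -5
i=2: S_2 = 1 * (-5)^2 = 25
i=3: S_3 = 1 * (-5)^3 = -125
i=4: S_4 = 1 * (-5)^4 = 625
The first 5 terms are: [1, -5, 25, -125, 625]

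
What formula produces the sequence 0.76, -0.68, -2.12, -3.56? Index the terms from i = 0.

Check differences: -0.68 - 0.76 = -1.44
-2.12 - -0.68 = -1.44
Common difference d = -1.44.
First term a = 0.76.
Formula: S_i = 0.76 - 1.44*i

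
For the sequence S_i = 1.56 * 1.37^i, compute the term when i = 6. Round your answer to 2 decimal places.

S_6 = 1.56 * 1.37^6 ≈ 1.56 * 6.6119 ≈ 10.31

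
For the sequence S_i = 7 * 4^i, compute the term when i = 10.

S_10 = 7 * 4^10 = 7 * 1048576 = 7340032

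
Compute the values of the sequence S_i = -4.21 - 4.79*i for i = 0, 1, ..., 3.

This is an arithmetic sequence.
i=0: S_0 = -4.21 + -4.79*0 = -4.21
i=1: S_1 = -4.21 + -4.79*1 = -9.0
i=2: S_2 = -4.21 + -4.79*2 = -13.79
i=3: S_3 = -4.21 + -4.79*3 = -18.58
The first 4 terms are: [-4.21, -9.0, -13.79, -18.58]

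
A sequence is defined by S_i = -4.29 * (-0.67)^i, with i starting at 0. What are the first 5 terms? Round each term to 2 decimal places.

This is a geometric sequence.
i=0: S_0 = -4.29 * (-0.67)^0 = -4.29
i=1: S_1 = -4.29 * (-0.67)^1 ≈ 2.87
i=2: S_2 = -4.29 * (-0.67)^2 ≈ -1.93
i=3: S_3 = -4.29 * (-0.67)^3 ≈ 1.29
i=4: S_4 = -4.29 * (-0.67)^4 ≈ -0.86
The first 5 terms are: [-4.29, 2.87, -1.93, 1.29, -0.86]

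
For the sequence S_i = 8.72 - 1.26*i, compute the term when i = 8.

S_8 = 8.72 + -1.26*8 = 8.72 + -10.08 = -1.36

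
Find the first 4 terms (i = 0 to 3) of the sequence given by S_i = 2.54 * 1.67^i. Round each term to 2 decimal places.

This is a geometric sequence.
i=0: S_0 = 2.54 * 1.67^0 = 2.54
i=1: S_1 = 2.54 * 1.67^1 ≈ 4.24
i=2: S_2 = 2.54 * 1.67^2 ≈ 7.08
i=3: S_3 = 2.54 * 1.67^3 ≈ 11.83
The first 4 terms are: [2.54, 4.24, 7.08, 11.83]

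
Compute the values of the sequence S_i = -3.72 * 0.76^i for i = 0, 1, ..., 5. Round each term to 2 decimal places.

This is a geometric sequence.
i=0: S_0 = -3.72 * 0.76^0 = -3.72
i=1: S_1 = -3.72 * 0.76^1 ≈ -2.83
i=2: S_2 = -3.72 * 0.76^2 ≈ -2.15
i=3: S_3 = -3.72 * 0.76^3 ≈ -1.63
i=4: S_4 = -3.72 * 0.76^4 ≈ -1.24
i=5: S_5 = -3.72 * 0.76^5 ≈ -0.94
The first 6 terms are: [-3.72, -2.83, -2.15, -1.63, -1.24, -0.94]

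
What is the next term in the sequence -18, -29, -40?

Differences: -29 - -18 = -11
This is an arithmetic sequence with common difference d = -11.
Next term = -40 + -11 = -51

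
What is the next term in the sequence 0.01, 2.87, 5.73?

Differences: 2.87 - 0.01 = 2.86
This is an arithmetic sequence with common difference d = 2.86.
Next term = 5.73 + 2.86 = 8.59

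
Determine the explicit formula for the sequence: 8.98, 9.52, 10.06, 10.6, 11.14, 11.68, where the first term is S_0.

Check differences: 9.52 - 8.98 = 0.54
10.06 - 9.52 = 0.54
Common difference d = 0.54.
First term a = 8.98.
Formula: S_i = 8.98 + 0.54*i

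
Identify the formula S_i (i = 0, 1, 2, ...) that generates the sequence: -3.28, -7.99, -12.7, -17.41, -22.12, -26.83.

Check differences: -7.99 - -3.28 = -4.71
-12.7 - -7.99 = -4.71
Common difference d = -4.71.
First term a = -3.28.
Formula: S_i = -3.28 - 4.71*i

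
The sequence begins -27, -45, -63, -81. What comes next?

Differences: -45 - -27 = -18
This is an arithmetic sequence with common difference d = -18.
Next term = -81 + -18 = -99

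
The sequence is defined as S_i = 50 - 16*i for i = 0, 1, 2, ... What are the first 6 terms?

This is an arithmetic sequence.
i=0: S_0 = 50 + -16*0 = 50
i=1: S_1 = 50 + -16*1 = 34
i=2: S_2 = 50 + -16*2 = 18
i=3: S_3 = 50 + -16*3 = 2
i=4: S_4 = 50 + -16*4 = -14
i=5: S_5 = 50 + -16*5 = -30
The first 6 terms are: [50, 34, 18, 2, -14, -30]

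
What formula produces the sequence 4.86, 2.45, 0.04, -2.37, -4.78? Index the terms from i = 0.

Check differences: 2.45 - 4.86 = -2.41
0.04 - 2.45 = -2.41
Common difference d = -2.41.
First term a = 4.86.
Formula: S_i = 4.86 - 2.41*i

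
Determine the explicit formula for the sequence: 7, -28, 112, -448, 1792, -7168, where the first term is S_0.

Check ratios: -28 / 7 = -4.0
Common ratio r = -4.
First term a = 7.
Formula: S_i = 7 * (-4)^i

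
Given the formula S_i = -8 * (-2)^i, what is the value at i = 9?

S_9 = -8 * (-2)^9 = -8 * -512 = 4096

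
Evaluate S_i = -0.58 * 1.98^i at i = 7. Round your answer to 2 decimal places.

S_7 = -0.58 * 1.98^7 ≈ -0.58 * 119.3044 ≈ -69.2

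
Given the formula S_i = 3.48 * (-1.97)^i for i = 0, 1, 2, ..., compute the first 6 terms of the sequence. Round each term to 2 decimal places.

This is a geometric sequence.
i=0: S_0 = 3.48 * (-1.97)^0 = 3.48
i=1: S_1 = 3.48 * (-1.97)^1 ≈ -6.86
i=2: S_2 = 3.48 * (-1.97)^2 ≈ 13.51
i=3: S_3 = 3.48 * (-1.97)^3 ≈ -26.61
i=4: S_4 = 3.48 * (-1.97)^4 ≈ 52.41
i=5: S_5 = 3.48 * (-1.97)^5 ≈ -103.25
The first 6 terms are: [3.48, -6.86, 13.51, -26.61, 52.41, -103.25]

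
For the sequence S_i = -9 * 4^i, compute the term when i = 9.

S_9 = -9 * 4^9 = -9 * 262144 = -2359296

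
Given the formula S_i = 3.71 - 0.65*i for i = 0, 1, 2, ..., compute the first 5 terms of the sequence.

This is an arithmetic sequence.
i=0: S_0 = 3.71 + -0.65*0 = 3.71
i=1: S_1 = 3.71 + -0.65*1 = 3.06
i=2: S_2 = 3.71 + -0.65*2 = 2.41
i=3: S_3 = 3.71 + -0.65*3 = 1.76
i=4: S_4 = 3.71 + -0.65*4 = 1.11
The first 5 terms are: [3.71, 3.06, 2.41, 1.76, 1.11]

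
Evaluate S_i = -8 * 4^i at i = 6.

S_6 = -8 * 4^6 = -8 * 4096 = -32768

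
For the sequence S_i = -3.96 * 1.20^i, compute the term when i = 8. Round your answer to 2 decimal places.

S_8 = -3.96 * 1.2^8 ≈ -3.96 * 4.2998 ≈ -17.03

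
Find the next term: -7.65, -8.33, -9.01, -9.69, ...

Differences: -8.33 - -7.65 = -0.68
This is an arithmetic sequence with common difference d = -0.68.
Next term = -9.69 + -0.68 = -10.37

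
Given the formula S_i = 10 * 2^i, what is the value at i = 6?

S_6 = 10 * 2^6 = 10 * 64 = 640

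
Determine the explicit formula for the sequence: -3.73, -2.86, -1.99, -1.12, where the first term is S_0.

Check differences: -2.86 - -3.73 = 0.87
-1.99 - -2.86 = 0.87
Common difference d = 0.87.
First term a = -3.73.
Formula: S_i = -3.73 + 0.87*i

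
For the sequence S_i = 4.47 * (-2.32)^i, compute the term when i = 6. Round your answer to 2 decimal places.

S_6 = 4.47 * (-2.32)^6 ≈ 4.47 * 155.9294 ≈ 697.0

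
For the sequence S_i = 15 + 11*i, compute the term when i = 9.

S_9 = 15 + 11*9 = 15 + 99 = 114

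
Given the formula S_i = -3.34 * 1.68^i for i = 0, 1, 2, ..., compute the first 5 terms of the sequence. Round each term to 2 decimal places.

This is a geometric sequence.
i=0: S_0 = -3.34 * 1.68^0 = -3.34
i=1: S_1 = -3.34 * 1.68^1 ≈ -5.61
i=2: S_2 = -3.34 * 1.68^2 ≈ -9.43
i=3: S_3 = -3.34 * 1.68^3 ≈ -15.84
i=4: S_4 = -3.34 * 1.68^4 ≈ -26.61
The first 5 terms are: [-3.34, -5.61, -9.43, -15.84, -26.61]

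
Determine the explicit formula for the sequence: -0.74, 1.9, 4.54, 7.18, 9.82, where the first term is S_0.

Check differences: 1.9 - -0.74 = 2.64
4.54 - 1.9 = 2.64
Common difference d = 2.64.
First term a = -0.74.
Formula: S_i = -0.74 + 2.64*i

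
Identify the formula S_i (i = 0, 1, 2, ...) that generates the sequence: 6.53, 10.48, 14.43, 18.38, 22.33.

Check differences: 10.48 - 6.53 = 3.95
14.43 - 10.48 = 3.95
Common difference d = 3.95.
First term a = 6.53.
Formula: S_i = 6.53 + 3.95*i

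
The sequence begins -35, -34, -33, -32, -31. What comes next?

Differences: -34 - -35 = 1
This is an arithmetic sequence with common difference d = 1.
Next term = -31 + 1 = -30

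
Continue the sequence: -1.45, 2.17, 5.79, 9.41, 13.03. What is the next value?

Differences: 2.17 - -1.45 = 3.62
This is an arithmetic sequence with common difference d = 3.62.
Next term = 13.03 + 3.62 = 16.65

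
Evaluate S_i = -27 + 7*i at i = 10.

S_10 = -27 + 7*10 = -27 + 70 = 43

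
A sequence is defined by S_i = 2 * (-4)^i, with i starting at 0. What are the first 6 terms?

This is a geometric sequence.
i=0: S_0 = 2 * (-4)^0 = 2
i=1: S_1 = 2 * (-4)^1 = -8
i=2: S_2 = 2 * (-4)^2 = 32
i=3: S_3 = 2 * (-4)^3 = -128
i=4: S_4 = 2 * (-4)^4 = 512
i=5: S_5 = 2 * (-4)^5 = -2048
The first 6 terms are: [2, -8, 32, -128, 512, -2048]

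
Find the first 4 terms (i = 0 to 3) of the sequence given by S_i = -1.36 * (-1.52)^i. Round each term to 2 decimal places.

This is a geometric sequence.
i=0: S_0 = -1.36 * (-1.52)^0 = -1.36
i=1: S_1 = -1.36 * (-1.52)^1 ≈ 2.07
i=2: S_2 = -1.36 * (-1.52)^2 ≈ -3.14
i=3: S_3 = -1.36 * (-1.52)^3 ≈ 4.78
The first 4 terms are: [-1.36, 2.07, -3.14, 4.78]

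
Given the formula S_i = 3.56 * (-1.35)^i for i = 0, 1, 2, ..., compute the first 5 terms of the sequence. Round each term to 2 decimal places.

This is a geometric sequence.
i=0: S_0 = 3.56 * (-1.35)^0 = 3.56
i=1: S_1 = 3.56 * (-1.35)^1 ≈ -4.81
i=2: S_2 = 3.56 * (-1.35)^2 ≈ 6.49
i=3: S_3 = 3.56 * (-1.35)^3 ≈ -8.76
i=4: S_4 = 3.56 * (-1.35)^4 ≈ 11.82
The first 5 terms are: [3.56, -4.81, 6.49, -8.76, 11.82]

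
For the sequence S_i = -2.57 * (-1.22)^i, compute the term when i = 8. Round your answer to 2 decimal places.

S_8 = -2.57 * (-1.22)^8 ≈ -2.57 * 4.9077 ≈ -12.61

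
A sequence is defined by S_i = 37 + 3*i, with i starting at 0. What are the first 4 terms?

This is an arithmetic sequence.
i=0: S_0 = 37 + 3*0 = 37
i=1: S_1 = 37 + 3*1 = 40
i=2: S_2 = 37 + 3*2 = 43
i=3: S_3 = 37 + 3*3 = 46
The first 4 terms are: [37, 40, 43, 46]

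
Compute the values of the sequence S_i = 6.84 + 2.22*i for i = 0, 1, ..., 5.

This is an arithmetic sequence.
i=0: S_0 = 6.84 + 2.22*0 = 6.84
i=1: S_1 = 6.84 + 2.22*1 = 9.06
i=2: S_2 = 6.84 + 2.22*2 = 11.28
i=3: S_3 = 6.84 + 2.22*3 = 13.5
i=4: S_4 = 6.84 + 2.22*4 = 15.72
i=5: S_5 = 6.84 + 2.22*5 = 17.94
The first 6 terms are: [6.84, 9.06, 11.28, 13.5, 15.72, 17.94]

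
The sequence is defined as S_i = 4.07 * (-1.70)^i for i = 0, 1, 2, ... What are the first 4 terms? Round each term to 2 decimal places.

This is a geometric sequence.
i=0: S_0 = 4.07 * (-1.7)^0 = 4.07
i=1: S_1 = 4.07 * (-1.7)^1 ≈ -6.92
i=2: S_2 = 4.07 * (-1.7)^2 ≈ 11.76
i=3: S_3 = 4.07 * (-1.7)^3 ≈ -20.0
The first 4 terms are: [4.07, -6.92, 11.76, -20.0]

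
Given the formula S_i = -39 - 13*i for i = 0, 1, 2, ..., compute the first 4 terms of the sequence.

This is an arithmetic sequence.
i=0: S_0 = -39 + -13*0 = -39
i=1: S_1 = -39 + -13*1 = -52
i=2: S_2 = -39 + -13*2 = -65
i=3: S_3 = -39 + -13*3 = -78
The first 4 terms are: [-39, -52, -65, -78]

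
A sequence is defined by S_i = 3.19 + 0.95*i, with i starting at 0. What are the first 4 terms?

This is an arithmetic sequence.
i=0: S_0 = 3.19 + 0.95*0 = 3.19
i=1: S_1 = 3.19 + 0.95*1 = 4.14
i=2: S_2 = 3.19 + 0.95*2 = 5.09
i=3: S_3 = 3.19 + 0.95*3 = 6.04
The first 4 terms are: [3.19, 4.14, 5.09, 6.04]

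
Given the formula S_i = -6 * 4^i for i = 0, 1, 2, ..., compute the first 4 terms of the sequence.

This is a geometric sequence.
i=0: S_0 = -6 * 4^0 = -6
i=1: S_1 = -6 * 4^1 = -24
i=2: S_2 = -6 * 4^2 = -96
i=3: S_3 = -6 * 4^3 = -384
The first 4 terms are: [-6, -24, -96, -384]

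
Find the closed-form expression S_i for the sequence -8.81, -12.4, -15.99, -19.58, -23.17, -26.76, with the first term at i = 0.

Check differences: -12.4 - -8.81 = -3.59
-15.99 - -12.4 = -3.59
Common difference d = -3.59.
First term a = -8.81.
Formula: S_i = -8.81 - 3.59*i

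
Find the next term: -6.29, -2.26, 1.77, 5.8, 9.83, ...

Differences: -2.26 - -6.29 = 4.03
This is an arithmetic sequence with common difference d = 4.03.
Next term = 9.83 + 4.03 = 13.86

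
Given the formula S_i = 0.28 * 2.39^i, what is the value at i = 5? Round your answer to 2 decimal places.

S_5 = 0.28 * 2.39^5 ≈ 0.28 * 77.9811 ≈ 21.83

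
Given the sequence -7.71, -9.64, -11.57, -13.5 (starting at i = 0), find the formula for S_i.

Check differences: -9.64 - -7.71 = -1.93
-11.57 - -9.64 = -1.93
Common difference d = -1.93.
First term a = -7.71.
Formula: S_i = -7.71 - 1.93*i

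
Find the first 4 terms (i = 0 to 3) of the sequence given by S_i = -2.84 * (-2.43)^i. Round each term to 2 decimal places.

This is a geometric sequence.
i=0: S_0 = -2.84 * (-2.43)^0 = -2.84
i=1: S_1 = -2.84 * (-2.43)^1 ≈ 6.9
i=2: S_2 = -2.84 * (-2.43)^2 ≈ -16.77
i=3: S_3 = -2.84 * (-2.43)^3 ≈ 40.75
The first 4 terms are: [-2.84, 6.9, -16.77, 40.75]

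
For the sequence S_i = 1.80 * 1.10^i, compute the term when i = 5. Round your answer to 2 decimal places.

S_5 = 1.8 * 1.1^5 ≈ 1.8 * 1.6105 ≈ 2.9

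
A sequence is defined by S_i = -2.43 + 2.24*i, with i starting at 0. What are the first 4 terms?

This is an arithmetic sequence.
i=0: S_0 = -2.43 + 2.24*0 = -2.43
i=1: S_1 = -2.43 + 2.24*1 = -0.19
i=2: S_2 = -2.43 + 2.24*2 = 2.05
i=3: S_3 = -2.43 + 2.24*3 = 4.29
The first 4 terms are: [-2.43, -0.19, 2.05, 4.29]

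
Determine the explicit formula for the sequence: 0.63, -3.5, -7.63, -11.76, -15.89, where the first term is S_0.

Check differences: -3.5 - 0.63 = -4.13
-7.63 - -3.5 = -4.13
Common difference d = -4.13.
First term a = 0.63.
Formula: S_i = 0.63 - 4.13*i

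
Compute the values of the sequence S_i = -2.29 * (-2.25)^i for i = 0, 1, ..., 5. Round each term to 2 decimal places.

This is a geometric sequence.
i=0: S_0 = -2.29 * (-2.25)^0 = -2.29
i=1: S_1 = -2.29 * (-2.25)^1 ≈ 5.15
i=2: S_2 = -2.29 * (-2.25)^2 ≈ -11.59
i=3: S_3 = -2.29 * (-2.25)^3 ≈ 26.08
i=4: S_4 = -2.29 * (-2.25)^4 ≈ -58.69
i=5: S_5 = -2.29 * (-2.25)^5 ≈ 132.05
The first 6 terms are: [-2.29, 5.15, -11.59, 26.08, -58.69, 132.05]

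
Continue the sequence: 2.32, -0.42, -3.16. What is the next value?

Differences: -0.42 - 2.32 = -2.74
This is an arithmetic sequence with common difference d = -2.74.
Next term = -3.16 + -2.74 = -5.9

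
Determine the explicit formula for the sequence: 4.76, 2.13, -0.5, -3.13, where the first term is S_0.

Check differences: 2.13 - 4.76 = -2.63
-0.5 - 2.13 = -2.63
Common difference d = -2.63.
First term a = 4.76.
Formula: S_i = 4.76 - 2.63*i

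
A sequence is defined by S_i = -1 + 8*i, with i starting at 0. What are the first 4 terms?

This is an arithmetic sequence.
i=0: S_0 = -1 + 8*0 = -1
i=1: S_1 = -1 + 8*1 = 7
i=2: S_2 = -1 + 8*2 = 15
i=3: S_3 = -1 + 8*3 = 23
The first 4 terms are: [-1, 7, 15, 23]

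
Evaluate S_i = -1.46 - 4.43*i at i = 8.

S_8 = -1.46 + -4.43*8 = -1.46 + -35.44 = -36.9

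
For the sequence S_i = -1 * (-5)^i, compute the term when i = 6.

S_6 = -1 * (-5)^6 = -1 * 15625 = -15625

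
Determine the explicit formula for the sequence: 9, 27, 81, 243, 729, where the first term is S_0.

Check ratios: 27 / 9 = 3.0
Common ratio r = 3.
First term a = 9.
Formula: S_i = 9 * 3^i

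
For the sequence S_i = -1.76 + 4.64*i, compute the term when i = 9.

S_9 = -1.76 + 4.64*9 = -1.76 + 41.76 = 40.0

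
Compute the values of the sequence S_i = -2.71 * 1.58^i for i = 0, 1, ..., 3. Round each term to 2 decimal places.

This is a geometric sequence.
i=0: S_0 = -2.71 * 1.58^0 = -2.71
i=1: S_1 = -2.71 * 1.58^1 ≈ -4.28
i=2: S_2 = -2.71 * 1.58^2 ≈ -6.77
i=3: S_3 = -2.71 * 1.58^3 ≈ -10.69
The first 4 terms are: [-2.71, -4.28, -6.77, -10.69]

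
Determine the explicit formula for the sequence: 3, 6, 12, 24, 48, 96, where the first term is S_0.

Check ratios: 6 / 3 = 2.0
Common ratio r = 2.
First term a = 3.
Formula: S_i = 3 * 2^i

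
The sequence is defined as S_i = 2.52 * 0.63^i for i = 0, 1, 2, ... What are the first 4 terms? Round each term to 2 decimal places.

This is a geometric sequence.
i=0: S_0 = 2.52 * 0.63^0 = 2.52
i=1: S_1 = 2.52 * 0.63^1 ≈ 1.59
i=2: S_2 = 2.52 * 0.63^2 ≈ 1.0
i=3: S_3 = 2.52 * 0.63^3 ≈ 0.63
The first 4 terms are: [2.52, 1.59, 1.0, 0.63]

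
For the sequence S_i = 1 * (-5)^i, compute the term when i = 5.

S_5 = 1 * (-5)^5 = 1 * -3125 = -3125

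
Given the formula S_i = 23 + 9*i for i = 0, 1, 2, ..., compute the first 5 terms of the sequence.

This is an arithmetic sequence.
i=0: S_0 = 23 + 9*0 = 23
i=1: S_1 = 23 + 9*1 = 32
i=2: S_2 = 23 + 9*2 = 41
i=3: S_3 = 23 + 9*3 = 50
i=4: S_4 = 23 + 9*4 = 59
The first 5 terms are: [23, 32, 41, 50, 59]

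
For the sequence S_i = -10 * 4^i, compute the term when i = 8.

S_8 = -10 * 4^8 = -10 * 65536 = -655360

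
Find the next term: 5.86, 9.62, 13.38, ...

Differences: 9.62 - 5.86 = 3.76
This is an arithmetic sequence with common difference d = 3.76.
Next term = 13.38 + 3.76 = 17.14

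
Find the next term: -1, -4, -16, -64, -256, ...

Ratios: -4 / -1 = 4.0
This is a geometric sequence with common ratio r = 4.
Next term = -256 * 4 = -1024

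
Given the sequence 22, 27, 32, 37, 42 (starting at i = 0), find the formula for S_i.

Check differences: 27 - 22 = 5
32 - 27 = 5
Common difference d = 5.
First term a = 22.
Formula: S_i = 22 + 5*i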